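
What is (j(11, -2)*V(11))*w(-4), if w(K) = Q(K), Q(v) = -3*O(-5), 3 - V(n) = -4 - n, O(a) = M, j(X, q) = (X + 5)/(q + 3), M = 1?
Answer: -864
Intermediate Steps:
j(X, q) = (5 + X)/(3 + q)
O(a) = 1
V(n) = 7 + n (V(n) = 3 - (-4 - n) = 3 + (4 + n) = 7 + n)
Q(v) = -3 (Q(v) = -3*1 = -3)
w(K) = -3
(j(11, -2)*V(11))*w(-4) = (((5 + 11)/(3 - 2))*(7 + 11))*(-3) = ((16/1)*18)*(-3) = ((1*16)*18)*(-3) = (16*18)*(-3) = 288*(-3) = -864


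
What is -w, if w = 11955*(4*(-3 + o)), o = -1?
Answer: 191280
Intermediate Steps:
w = -191280 (w = 11955*(4*(-3 - 1)) = 11955*(4*(-4)) = 11955*(-16) = -191280)
-w = -1*(-191280) = 191280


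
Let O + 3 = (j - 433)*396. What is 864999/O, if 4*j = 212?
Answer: -288333/50161 ≈ -5.7482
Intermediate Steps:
j = 53 (j = (1/4)*212 = 53)
O = -150483 (O = -3 + (53 - 433)*396 = -3 - 380*396 = -3 - 150480 = -150483)
864999/O = 864999/(-150483) = 864999*(-1/150483) = -288333/50161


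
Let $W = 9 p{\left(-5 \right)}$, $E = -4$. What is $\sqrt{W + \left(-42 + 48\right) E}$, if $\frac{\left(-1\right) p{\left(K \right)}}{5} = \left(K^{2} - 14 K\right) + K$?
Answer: $i \sqrt{4074} \approx 63.828 i$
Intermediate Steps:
$p{\left(K \right)} = - 5 K^{2} + 65 K$ ($p{\left(K \right)} = - 5 \left(\left(K^{2} - 14 K\right) + K\right) = - 5 \left(K^{2} - 13 K\right) = - 5 K^{2} + 65 K$)
$W = -4050$ ($W = 9 \cdot 5 \left(-5\right) \left(13 - -5\right) = 9 \cdot 5 \left(-5\right) \left(13 + 5\right) = 9 \cdot 5 \left(-5\right) 18 = 9 \left(-450\right) = -4050$)
$\sqrt{W + \left(-42 + 48\right) E} = \sqrt{-4050 + \left(-42 + 48\right) \left(-4\right)} = \sqrt{-4050 + 6 \left(-4\right)} = \sqrt{-4050 - 24} = \sqrt{-4074} = i \sqrt{4074}$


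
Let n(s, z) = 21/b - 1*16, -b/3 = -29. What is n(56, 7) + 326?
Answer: 8997/29 ≈ 310.24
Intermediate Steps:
b = 87 (b = -3*(-29) = 87)
n(s, z) = -457/29 (n(s, z) = 21/87 - 1*16 = 21*(1/87) - 16 = 7/29 - 16 = -457/29)
n(56, 7) + 326 = -457/29 + 326 = 8997/29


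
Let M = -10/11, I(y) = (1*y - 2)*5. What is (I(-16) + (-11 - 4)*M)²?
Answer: 705600/121 ≈ 5831.4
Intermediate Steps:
I(y) = -10 + 5*y (I(y) = (y - 2)*5 = (-2 + y)*5 = -10 + 5*y)
M = -10/11 (M = -10*1/11 = -10/11 ≈ -0.90909)
(I(-16) + (-11 - 4)*M)² = ((-10 + 5*(-16)) + (-11 - 4)*(-10/11))² = ((-10 - 80) - 15*(-10/11))² = (-90 + 150/11)² = (-840/11)² = 705600/121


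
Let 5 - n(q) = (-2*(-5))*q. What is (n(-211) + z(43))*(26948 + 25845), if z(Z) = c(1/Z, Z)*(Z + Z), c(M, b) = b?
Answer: 306885709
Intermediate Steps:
z(Z) = 2*Z² (z(Z) = Z*(Z + Z) = Z*(2*Z) = 2*Z²)
n(q) = 5 - 10*q (n(q) = 5 - (-2*(-5))*q = 5 - 10*q)
(n(-211) + z(43))*(26948 + 25845) = ((5 - 10*(-211)) + 2*43²)*(26948 + 25845) = ((5 + 2110) + 2*1849)*52793 = (2115 + 3698)*52793 = 5813*52793 = 306885709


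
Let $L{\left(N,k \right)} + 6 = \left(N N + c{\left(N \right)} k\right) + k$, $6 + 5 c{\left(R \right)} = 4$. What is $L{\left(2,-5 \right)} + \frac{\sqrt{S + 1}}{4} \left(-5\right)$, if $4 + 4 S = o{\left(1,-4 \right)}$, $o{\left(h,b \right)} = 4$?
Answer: $- \frac{25}{4} \approx -6.25$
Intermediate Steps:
$c{\left(R \right)} = - \frac{2}{5}$ ($c{\left(R \right)} = - \frac{6}{5} + \frac{1}{5} \cdot 4 = - \frac{6}{5} + \frac{4}{5} = - \frac{2}{5}$)
$S = 0$ ($S = -1 + \frac{1}{4} \cdot 4 = -1 + 1 = 0$)
$L{\left(N,k \right)} = -6 + N^{2} + \frac{3 k}{5}$ ($L{\left(N,k \right)} = -6 + \left(\left(N N - \frac{2 k}{5}\right) + k\right) = -6 + \left(\left(N^{2} - \frac{2 k}{5}\right) + k\right) = -6 + \left(N^{2} + \frac{3 k}{5}\right) = -6 + N^{2} + \frac{3 k}{5}$)
$L{\left(2,-5 \right)} + \frac{\sqrt{S + 1}}{4} \left(-5\right) = \left(-6 + 2^{2} + \frac{3}{5} \left(-5\right)\right) + \frac{\sqrt{0 + 1}}{4} \left(-5\right) = \left(-6 + 4 - 3\right) + \sqrt{1} \cdot \frac{1}{4} \left(-5\right) = -5 + 1 \cdot \frac{1}{4} \left(-5\right) = -5 + \frac{1}{4} \left(-5\right) = -5 - \frac{5}{4} = - \frac{25}{4}$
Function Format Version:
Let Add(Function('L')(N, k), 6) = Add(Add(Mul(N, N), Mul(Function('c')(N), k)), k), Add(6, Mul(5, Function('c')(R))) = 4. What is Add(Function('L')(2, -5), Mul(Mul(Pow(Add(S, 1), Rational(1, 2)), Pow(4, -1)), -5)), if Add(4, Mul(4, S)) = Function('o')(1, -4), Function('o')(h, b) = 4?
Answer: Rational(-25, 4) ≈ -6.2500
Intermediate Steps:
Function('c')(R) = Rational(-2, 5) (Function('c')(R) = Add(Rational(-6, 5), Mul(Rational(1, 5), 4)) = Add(Rational(-6, 5), Rational(4, 5)) = Rational(-2, 5))
S = 0 (S = Add(-1, Mul(Rational(1, 4), 4)) = Add(-1, 1) = 0)
Function('L')(N, k) = Add(-6, Pow(N, 2), Mul(Rational(3, 5), k)) (Function('L')(N, k) = Add(-6, Add(Add(Mul(N, N), Mul(Rational(-2, 5), k)), k)) = Add(-6, Add(Add(Pow(N, 2), Mul(Rational(-2, 5), k)), k)) = Add(-6, Add(Pow(N, 2), Mul(Rational(3, 5), k))) = Add(-6, Pow(N, 2), Mul(Rational(3, 5), k)))
Add(Function('L')(2, -5), Mul(Mul(Pow(Add(S, 1), Rational(1, 2)), Pow(4, -1)), -5)) = Add(Add(-6, Pow(2, 2), Mul(Rational(3, 5), -5)), Mul(Mul(Pow(Add(0, 1), Rational(1, 2)), Pow(4, -1)), -5)) = Add(Add(-6, 4, -3), Mul(Mul(Pow(1, Rational(1, 2)), Rational(1, 4)), -5)) = Add(-5, Mul(Mul(1, Rational(1, 4)), -5)) = Add(-5, Mul(Rational(1, 4), -5)) = Add(-5, Rational(-5, 4)) = Rational(-25, 4)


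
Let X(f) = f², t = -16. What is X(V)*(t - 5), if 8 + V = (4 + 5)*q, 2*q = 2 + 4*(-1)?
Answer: -6069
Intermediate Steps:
q = -1 (q = (2 + 4*(-1))/2 = (2 - 4)/2 = (½)*(-2) = -1)
V = -17 (V = -8 + (4 + 5)*(-1) = -8 + 9*(-1) = -8 - 9 = -17)
X(V)*(t - 5) = (-17)²*(-16 - 5) = 289*(-21) = -6069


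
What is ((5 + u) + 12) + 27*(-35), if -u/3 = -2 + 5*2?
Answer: -952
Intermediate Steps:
u = -24 (u = -3*(-2 + 5*2) = -3*(-2 + 10) = -3*8 = -24)
((5 + u) + 12) + 27*(-35) = ((5 - 24) + 12) + 27*(-35) = (-19 + 12) - 945 = -7 - 945 = -952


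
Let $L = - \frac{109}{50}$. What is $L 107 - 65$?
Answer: $- \frac{14913}{50} \approx -298.26$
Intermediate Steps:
$L = - \frac{109}{50}$ ($L = \left(-109\right) \frac{1}{50} = - \frac{109}{50} \approx -2.18$)
$L 107 - 65 = \left(- \frac{109}{50}\right) 107 - 65 = - \frac{11663}{50} - 65 = - \frac{14913}{50}$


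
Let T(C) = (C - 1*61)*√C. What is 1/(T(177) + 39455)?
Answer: 39455/1554315313 - 116*√177/1554315313 ≈ 2.4391e-5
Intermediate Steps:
T(C) = √C*(-61 + C) (T(C) = (C - 61)*√C = (-61 + C)*√C = √C*(-61 + C))
1/(T(177) + 39455) = 1/(√177*(-61 + 177) + 39455) = 1/(√177*116 + 39455) = 1/(116*√177 + 39455) = 1/(39455 + 116*√177)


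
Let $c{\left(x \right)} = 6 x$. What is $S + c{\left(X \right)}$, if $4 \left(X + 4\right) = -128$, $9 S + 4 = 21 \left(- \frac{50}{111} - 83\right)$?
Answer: $- \frac{15213}{37} \approx -411.16$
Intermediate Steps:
$S = - \frac{7221}{37}$ ($S = - \frac{4}{9} + \frac{21 \left(- \frac{50}{111} - 83\right)}{9} = - \frac{4}{9} + \frac{21 \left(- \frac{9263}{111}\right)}{9} = - \frac{4}{9} + \frac{1}{9} \left(- \frac{64841}{37}\right) = - \frac{4}{9} - \frac{64841}{333} = - \frac{7221}{37} \approx -195.16$)
$X = -36$ ($X = -4 + \frac{1}{4} \left(-128\right) = -4 - 32 = -36$)
$S + c{\left(X \right)} = - \frac{7221}{37} + 6 \left(-36\right) = - \frac{7221}{37} - 216 = - \frac{15213}{37}$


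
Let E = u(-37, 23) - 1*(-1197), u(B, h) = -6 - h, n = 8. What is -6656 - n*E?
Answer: -16000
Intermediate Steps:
E = 1168 (E = (-6 - 1*23) - 1*(-1197) = (-6 - 23) + 1197 = -29 + 1197 = 1168)
-6656 - n*E = -6656 - 8*1168 = -6656 - 1*9344 = -6656 - 9344 = -16000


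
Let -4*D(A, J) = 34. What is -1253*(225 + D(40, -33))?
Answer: -542549/2 ≈ -2.7127e+5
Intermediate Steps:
D(A, J) = -17/2 (D(A, J) = -¼*34 = -17/2)
-1253*(225 + D(40, -33)) = -1253*(225 - 17/2) = -1253*433/2 = -542549/2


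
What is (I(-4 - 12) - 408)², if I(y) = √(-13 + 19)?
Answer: (408 - √6)² ≈ 1.6447e+5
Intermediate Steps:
I(y) = √6
(I(-4 - 12) - 408)² = (√6 - 408)² = (-408 + √6)²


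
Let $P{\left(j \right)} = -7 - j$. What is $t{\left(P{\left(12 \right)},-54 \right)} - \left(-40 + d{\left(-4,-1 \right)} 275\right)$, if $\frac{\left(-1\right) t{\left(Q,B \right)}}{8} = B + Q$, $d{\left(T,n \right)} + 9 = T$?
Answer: $4199$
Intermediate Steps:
$d{\left(T,n \right)} = -9 + T$
$t{\left(Q,B \right)} = - 8 B - 8 Q$ ($t{\left(Q,B \right)} = - 8 \left(B + Q\right) = - 8 B - 8 Q$)
$t{\left(P{\left(12 \right)},-54 \right)} - \left(-40 + d{\left(-4,-1 \right)} 275\right) = \left(\left(-8\right) \left(-54\right) - 8 \left(-7 - 12\right)\right) - \left(-40 + \left(-9 - 4\right) 275\right) = \left(432 - 8 \left(-7 - 12\right)\right) - \left(-40 - 3575\right) = \left(432 - -152\right) - \left(-40 - 3575\right) = \left(432 + 152\right) - -3615 = 584 + 3615 = 4199$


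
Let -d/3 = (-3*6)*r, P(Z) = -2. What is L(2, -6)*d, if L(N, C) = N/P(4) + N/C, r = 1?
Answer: -72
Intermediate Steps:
d = 54 (d = -3*(-3*6) = -(-54) = -3*(-18) = 54)
L(N, C) = -N/2 + N/C (L(N, C) = N/(-2) + N/C = N*(-½) + N/C = -N/2 + N/C)
L(2, -6)*d = (-½*2 + 2/(-6))*54 = (-1 + 2*(-⅙))*54 = (-1 - ⅓)*54 = -4/3*54 = -72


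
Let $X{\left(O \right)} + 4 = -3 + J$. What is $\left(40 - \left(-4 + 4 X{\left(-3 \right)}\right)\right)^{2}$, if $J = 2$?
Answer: $4096$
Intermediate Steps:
$X{\left(O \right)} = -5$ ($X{\left(O \right)} = -4 + \left(-3 + 2\right) = -4 - 1 = -5$)
$\left(40 - \left(-4 + 4 X{\left(-3 \right)}\right)\right)^{2} = \left(40 + \left(\left(-4\right) \left(-5\right) + 4\right)\right)^{2} = \left(40 + \left(20 + 4\right)\right)^{2} = \left(40 + 24\right)^{2} = 64^{2} = 4096$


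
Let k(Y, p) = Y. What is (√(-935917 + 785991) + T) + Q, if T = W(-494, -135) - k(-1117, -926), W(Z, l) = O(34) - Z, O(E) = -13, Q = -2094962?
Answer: -2093364 + I*√149926 ≈ -2.0934e+6 + 387.2*I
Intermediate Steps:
W(Z, l) = -13 - Z
T = 1598 (T = (-13 - 1*(-494)) - 1*(-1117) = (-13 + 494) + 1117 = 481 + 1117 = 1598)
(√(-935917 + 785991) + T) + Q = (√(-935917 + 785991) + 1598) - 2094962 = (√(-149926) + 1598) - 2094962 = (I*√149926 + 1598) - 2094962 = (1598 + I*√149926) - 2094962 = -2093364 + I*√149926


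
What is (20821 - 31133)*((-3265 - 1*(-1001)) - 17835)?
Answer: 207260888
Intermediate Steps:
(20821 - 31133)*((-3265 - 1*(-1001)) - 17835) = -10312*((-3265 + 1001) - 17835) = -10312*(-2264 - 17835) = -10312*(-20099) = 207260888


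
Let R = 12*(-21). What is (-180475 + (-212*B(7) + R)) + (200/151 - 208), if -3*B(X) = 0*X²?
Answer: -27320985/151 ≈ -1.8093e+5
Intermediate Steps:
R = -252
B(X) = 0 (B(X) = -0*X² = -⅓*0 = 0)
(-180475 + (-212*B(7) + R)) + (200/151 - 208) = (-180475 + (-212*0 - 252)) + (200/151 - 208) = (-180475 + (0 - 252)) + ((1/151)*200 - 208) = (-180475 - 252) + (200/151 - 208) = -180727 - 31208/151 = -27320985/151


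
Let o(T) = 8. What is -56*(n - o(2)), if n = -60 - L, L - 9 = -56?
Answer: 1176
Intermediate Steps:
L = -47 (L = 9 - 56 = -47)
n = -13 (n = -60 - 1*(-47) = -60 + 47 = -13)
-56*(n - o(2)) = -56*(-13 - 1*8) = -56*(-13 - 8) = -56*(-21) = 1176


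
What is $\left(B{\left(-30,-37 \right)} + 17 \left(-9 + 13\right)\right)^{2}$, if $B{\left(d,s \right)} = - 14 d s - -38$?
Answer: $238208356$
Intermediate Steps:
$B{\left(d,s \right)} = 38 - 14 d s$ ($B{\left(d,s \right)} = - 14 d s + 38 = 38 - 14 d s$)
$\left(B{\left(-30,-37 \right)} + 17 \left(-9 + 13\right)\right)^{2} = \left(\left(38 - \left(-420\right) \left(-37\right)\right) + 17 \left(-9 + 13\right)\right)^{2} = \left(\left(38 - 15540\right) + 17 \cdot 4\right)^{2} = \left(-15502 + 68\right)^{2} = \left(-15434\right)^{2} = 238208356$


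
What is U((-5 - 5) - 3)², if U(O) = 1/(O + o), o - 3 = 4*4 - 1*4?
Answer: ¼ ≈ 0.25000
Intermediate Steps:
o = 15 (o = 3 + (4*4 - 1*4) = 3 + (16 - 4) = 3 + 12 = 15)
U(O) = 1/(15 + O) (U(O) = 1/(O + 15) = 1/(15 + O))
U((-5 - 5) - 3)² = (1/(15 + ((-5 - 5) - 3)))² = (1/(15 + (-10 - 3)))² = (1/(15 - 13))² = (1/2)² = (½)² = ¼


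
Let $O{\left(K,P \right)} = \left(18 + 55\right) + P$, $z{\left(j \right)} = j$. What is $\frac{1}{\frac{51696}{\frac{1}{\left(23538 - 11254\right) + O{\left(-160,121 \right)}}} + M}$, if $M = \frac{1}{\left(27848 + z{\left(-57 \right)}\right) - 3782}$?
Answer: $\frac{24009}{15487310076193} \approx 1.5502 \cdot 10^{-9}$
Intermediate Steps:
$O{\left(K,P \right)} = 73 + P$
$M = \frac{1}{24009}$ ($M = \frac{1}{\left(27848 - 57\right) - 3782} = \frac{1}{27791 - 3782} = \frac{1}{24009} \approx 4.1651 \cdot 10^{-5}$)
$\frac{1}{\frac{51696}{\frac{1}{\left(23538 - 11254\right) + O{\left(-160,121 \right)}}} + M} = \frac{1}{\frac{51696}{\frac{1}{\left(23538 - 11254\right) + \left(73 + 121\right)}} + \frac{1}{24009}} = \frac{1}{\frac{51696}{\frac{1}{\left(23538 - 11254\right) + 194}} + \frac{1}{24009}} = \frac{1}{\frac{51696}{\frac{1}{12284 + 194}} + \frac{1}{24009}} = \frac{1}{\frac{51696}{\frac{1}{12478}} + \frac{1}{24009}} = \frac{1}{51696 \frac{1}{\frac{1}{12478}} + \frac{1}{24009}} = \frac{1}{51696 \cdot 12478 + \frac{1}{24009}} = \frac{1}{645062688 + \frac{1}{24009}} = \frac{1}{\frac{15487310076193}{24009}} = \frac{24009}{15487310076193}$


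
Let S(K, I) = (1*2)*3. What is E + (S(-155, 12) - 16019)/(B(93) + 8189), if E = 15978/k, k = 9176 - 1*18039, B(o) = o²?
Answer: -410960783/149235194 ≈ -2.7538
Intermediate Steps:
S(K, I) = 6 (S(K, I) = 2*3 = 6)
k = -8863 (k = 9176 - 18039 = -8863)
E = -15978/8863 (E = 15978/(-8863) = 15978*(-1/8863) = -15978/8863 ≈ -1.8028)
E + (S(-155, 12) - 16019)/(B(93) + 8189) = -15978/8863 + (6 - 16019)/(93² + 8189) = -15978/8863 - 16013/(8649 + 8189) = -15978/8863 - 16013/16838 = -410960783/149235194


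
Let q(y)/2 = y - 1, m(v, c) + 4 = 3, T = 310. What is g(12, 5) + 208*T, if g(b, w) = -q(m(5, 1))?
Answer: 64484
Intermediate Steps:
m(v, c) = -1 (m(v, c) = -4 + 3 = -1)
q(y) = -2 + 2*y (q(y) = 2*(y - 1) = 2*(-1 + y) = -2 + 2*y)
g(b, w) = 4 (g(b, w) = -(-2 + 2*(-1)) = -(-2 - 2) = -1*(-4) = 4)
g(12, 5) + 208*T = 4 + 208*310 = 4 + 64480 = 64484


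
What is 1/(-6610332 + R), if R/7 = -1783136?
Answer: -1/19092284 ≈ -5.2377e-8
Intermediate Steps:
R = -12481952 (R = 7*(-1783136) = -12481952)
1/(-6610332 + R) = 1/(-6610332 - 12481952) = 1/(-19092284) = -1/19092284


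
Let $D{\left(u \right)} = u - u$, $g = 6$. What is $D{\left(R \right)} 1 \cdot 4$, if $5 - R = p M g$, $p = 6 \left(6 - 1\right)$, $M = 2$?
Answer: $0$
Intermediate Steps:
$p = 30$ ($p = 6 \cdot 5 = 30$)
$R = -355$ ($R = 5 - 30 \cdot 2 \cdot 6 = 5 - 60 \cdot 6 = 5 - 360 = -355$)
$D{\left(u \right)} = 0$
$D{\left(R \right)} 1 \cdot 4 = 0 \cdot 1 \cdot 4 = 0 \cdot 4 = 0$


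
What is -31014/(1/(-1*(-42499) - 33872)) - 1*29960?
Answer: -267587738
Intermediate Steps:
-31014/(1/(-1*(-42499) - 33872)) - 1*29960 = -31014/(1/(42499 - 33872)) - 29960 = -31014/(1/8627) - 29960 = -31014/1/8627 - 29960 = -31014*8627 - 29960 = -267557778 - 29960 = -267587738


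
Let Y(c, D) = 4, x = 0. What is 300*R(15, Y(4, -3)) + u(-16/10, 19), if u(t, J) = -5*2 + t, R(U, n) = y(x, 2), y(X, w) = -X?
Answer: -58/5 ≈ -11.600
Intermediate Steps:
R(U, n) = 0 (R(U, n) = -1*0 = 0)
u(t, J) = -10 + t
300*R(15, Y(4, -3)) + u(-16/10, 19) = 300*0 + (-10 - 16/10) = 0 + (-10 - 16*⅒) = 0 + (-10 - 8/5) = 0 - 58/5 = -58/5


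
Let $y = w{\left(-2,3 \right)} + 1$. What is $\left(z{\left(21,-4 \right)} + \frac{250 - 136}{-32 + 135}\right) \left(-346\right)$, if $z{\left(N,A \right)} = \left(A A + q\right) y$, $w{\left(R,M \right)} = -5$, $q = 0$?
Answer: $\frac{2241388}{103} \approx 21761.0$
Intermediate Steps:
$y = -4$ ($y = -5 + 1 = -4$)
$z{\left(N,A \right)} = - 4 A^{2}$ ($z{\left(N,A \right)} = \left(A A + 0\right) \left(-4\right) = \left(A^{2} + 0\right) \left(-4\right) = A^{2} \left(-4\right) = - 4 A^{2}$)
$\left(z{\left(21,-4 \right)} + \frac{250 - 136}{-32 + 135}\right) \left(-346\right) = \left(- 4 \left(-4\right)^{2} + \frac{250 - 136}{-32 + 135}\right) \left(-346\right) = \left(\left(-4\right) 16 + \frac{114}{103}\right) \left(-346\right) = \left(-64 + 114 \cdot \frac{1}{103}\right) \left(-346\right) = \left(-64 + \frac{114}{103}\right) \left(-346\right) = \left(- \frac{6478}{103}\right) \left(-346\right) = \frac{2241388}{103}$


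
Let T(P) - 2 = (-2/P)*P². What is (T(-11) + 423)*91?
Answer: 40677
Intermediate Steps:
T(P) = 2 - 2*P (T(P) = 2 + (-2/P)*P² = 2 - 2*P)
(T(-11) + 423)*91 = ((2 - 2*(-11)) + 423)*91 = ((2 + 22) + 423)*91 = (24 + 423)*91 = 447*91 = 40677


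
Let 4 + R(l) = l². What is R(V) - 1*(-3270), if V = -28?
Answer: 4050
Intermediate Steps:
R(l) = -4 + l²
R(V) - 1*(-3270) = (-4 + (-28)²) - 1*(-3270) = (-4 + 784) + 3270 = 780 + 3270 = 4050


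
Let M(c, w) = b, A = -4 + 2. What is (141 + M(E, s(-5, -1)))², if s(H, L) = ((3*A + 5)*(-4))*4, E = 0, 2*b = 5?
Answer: 82369/4 ≈ 20592.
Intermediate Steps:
b = 5/2 (b = (½)*5 = 5/2 ≈ 2.5000)
A = -2
s(H, L) = 16 (s(H, L) = ((3*(-2) + 5)*(-4))*4 = ((-6 + 5)*(-4))*4 = -1*(-4)*4 = 4*4 = 16)
M(c, w) = 5/2
(141 + M(E, s(-5, -1)))² = (141 + 5/2)² = (287/2)² = 82369/4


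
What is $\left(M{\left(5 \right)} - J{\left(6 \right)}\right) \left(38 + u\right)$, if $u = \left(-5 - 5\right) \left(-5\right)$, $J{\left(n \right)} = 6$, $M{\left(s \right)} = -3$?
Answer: $-792$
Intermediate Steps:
$u = 50$ ($u = \left(-10\right) \left(-5\right) = 50$)
$\left(M{\left(5 \right)} - J{\left(6 \right)}\right) \left(38 + u\right) = \left(-3 - 6\right) \left(38 + 50\right) = \left(-3 - 6\right) 88 = \left(-9\right) 88 = -792$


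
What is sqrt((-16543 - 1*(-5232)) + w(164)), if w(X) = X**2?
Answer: sqrt(15585) ≈ 124.84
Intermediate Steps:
sqrt((-16543 - 1*(-5232)) + w(164)) = sqrt((-16543 - 1*(-5232)) + 164**2) = sqrt((-16543 + 5232) + 26896) = sqrt(-11311 + 26896) = sqrt(15585)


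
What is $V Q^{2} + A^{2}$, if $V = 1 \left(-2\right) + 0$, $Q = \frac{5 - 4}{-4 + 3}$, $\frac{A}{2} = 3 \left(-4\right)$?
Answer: $574$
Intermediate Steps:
$A = -24$ ($A = 2 \cdot 3 \left(-4\right) = 2 \left(-12\right) = -24$)
$Q = -1$ ($Q = 1 \frac{1}{-1} = 1 \left(-1\right) = -1$)
$V = -2$ ($V = -2 + 0 = -2$)
$V Q^{2} + A^{2} = - 2 \left(-1\right)^{2} + \left(-24\right)^{2} = \left(-2\right) 1 + 576 = -2 + 576 = 574$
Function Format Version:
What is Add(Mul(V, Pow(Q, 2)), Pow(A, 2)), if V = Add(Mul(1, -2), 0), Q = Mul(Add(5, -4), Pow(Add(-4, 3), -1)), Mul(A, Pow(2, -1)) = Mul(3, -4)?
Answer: 574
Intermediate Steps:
A = -24 (A = Mul(2, Mul(3, -4)) = Mul(2, -12) = -24)
Q = -1 (Q = Mul(1, Pow(-1, -1)) = Mul(1, -1) = -1)
V = -2 (V = Add(-2, 0) = -2)
Add(Mul(V, Pow(Q, 2)), Pow(A, 2)) = Add(Mul(-2, Pow(-1, 2)), Pow(-24, 2)) = Add(Mul(-2, 1), 576) = Add(-2, 576) = 574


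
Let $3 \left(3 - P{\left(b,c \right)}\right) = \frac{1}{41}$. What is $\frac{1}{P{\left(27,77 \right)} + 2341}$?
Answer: $\frac{123}{288311} \approx 0.00042662$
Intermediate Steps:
$P{\left(b,c \right)} = \frac{368}{123}$ ($P{\left(b,c \right)} = 3 - \frac{1}{3 \cdot 41} = 3 - \frac{1}{123} = \frac{368}{123}$)
$\frac{1}{P{\left(27,77 \right)} + 2341} = \frac{1}{\frac{368}{123} + 2341} = \frac{1}{\frac{288311}{123}} = \frac{123}{288311}$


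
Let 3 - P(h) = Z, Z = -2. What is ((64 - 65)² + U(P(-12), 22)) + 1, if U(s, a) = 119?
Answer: 121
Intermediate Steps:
P(h) = 5 (P(h) = 3 - 1*(-2) = 3 + 2 = 5)
((64 - 65)² + U(P(-12), 22)) + 1 = ((64 - 65)² + 119) + 1 = ((-1)² + 119) + 1 = (1 + 119) + 1 = 120 + 1 = 121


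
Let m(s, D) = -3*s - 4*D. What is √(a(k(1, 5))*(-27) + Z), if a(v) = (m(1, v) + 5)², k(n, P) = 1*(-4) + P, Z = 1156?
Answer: 2*√262 ≈ 32.373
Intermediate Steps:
k(n, P) = -4 + P
m(s, D) = -4*D - 3*s
a(v) = (2 - 4*v)² (a(v) = ((-4*v - 3*1) + 5)² = ((-4*v - 3) + 5)² = ((-3 - 4*v) + 5)² = (2 - 4*v)²)
√(a(k(1, 5))*(-27) + Z) = √((4*(-1 + 2*(-4 + 5))²)*(-27) + 1156) = √((4*(-1 + 2*1)²)*(-27) + 1156) = √((4*(-1 + 2)²)*(-27) + 1156) = √((4*1²)*(-27) + 1156) = √((4*1)*(-27) + 1156) = √(4*(-27) + 1156) = √(-108 + 1156) = √1048 = 2*√262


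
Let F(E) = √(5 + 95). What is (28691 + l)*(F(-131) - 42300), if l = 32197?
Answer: -2574953520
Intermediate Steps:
F(E) = 10 (F(E) = √100 = 10)
(28691 + l)*(F(-131) - 42300) = (28691 + 32197)*(10 - 42300) = 60888*(-42290) = -2574953520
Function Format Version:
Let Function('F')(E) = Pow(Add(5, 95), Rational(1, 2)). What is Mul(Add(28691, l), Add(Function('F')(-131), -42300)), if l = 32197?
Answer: -2574953520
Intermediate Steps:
Function('F')(E) = 10 (Function('F')(E) = Pow(100, Rational(1, 2)) = 10)
Mul(Add(28691, l), Add(Function('F')(-131), -42300)) = Mul(Add(28691, 32197), Add(10, -42300)) = Mul(60888, -42290) = -2574953520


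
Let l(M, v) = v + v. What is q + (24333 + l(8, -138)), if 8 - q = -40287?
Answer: 64352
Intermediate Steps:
q = 40295 (q = 8 - 1*(-40287) = 8 + 40287 = 40295)
l(M, v) = 2*v
q + (24333 + l(8, -138)) = 40295 + (24333 + 2*(-138)) = 40295 + (24333 - 276) = 40295 + 24057 = 64352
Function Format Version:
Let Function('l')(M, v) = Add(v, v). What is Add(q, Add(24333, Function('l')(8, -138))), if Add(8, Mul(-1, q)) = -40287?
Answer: 64352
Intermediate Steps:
q = 40295 (q = Add(8, Mul(-1, -40287)) = Add(8, 40287) = 40295)
Function('l')(M, v) = Mul(2, v)
Add(q, Add(24333, Function('l')(8, -138))) = Add(40295, Add(24333, Mul(2, -138))) = Add(40295, Add(24333, -276)) = Add(40295, 24057) = 64352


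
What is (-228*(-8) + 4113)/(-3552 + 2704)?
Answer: -5937/848 ≈ -7.0012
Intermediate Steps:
(-228*(-8) + 4113)/(-3552 + 2704) = (1824 + 4113)/(-848) = 5937*(-1/848) = -5937/848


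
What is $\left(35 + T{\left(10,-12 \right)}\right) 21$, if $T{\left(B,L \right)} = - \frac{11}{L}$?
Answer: $\frac{3017}{4} \approx 754.25$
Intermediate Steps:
$\left(35 + T{\left(10,-12 \right)}\right) 21 = \left(35 - \frac{11}{-12}\right) 21 = \left(35 - - \frac{11}{12}\right) 21 = \left(35 + \frac{11}{12}\right) 21 = \frac{431}{12} \cdot 21 = \frac{3017}{4}$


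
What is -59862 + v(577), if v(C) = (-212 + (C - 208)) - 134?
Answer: -59839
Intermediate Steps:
v(C) = -554 + C (v(C) = (-212 + (-208 + C)) - 134 = (-420 + C) - 134 = -554 + C)
-59862 + v(577) = -59862 + (-554 + 577) = -59862 + 23 = -59839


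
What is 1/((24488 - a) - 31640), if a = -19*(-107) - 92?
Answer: -1/9093 ≈ -0.00010997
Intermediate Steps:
a = 1941 (a = 2033 - 92 = 1941)
1/((24488 - a) - 31640) = 1/((24488 - 1*1941) - 31640) = 1/((24488 - 1941) - 31640) = 1/(22547 - 31640) = 1/(-9093) = -1/9093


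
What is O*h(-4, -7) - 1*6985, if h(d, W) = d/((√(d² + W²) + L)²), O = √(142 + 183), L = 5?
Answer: -6985 - 9*√13/8 + 13*√5/8 ≈ -6985.4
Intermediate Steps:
O = 5*√13 (O = √325 = 5*√13 ≈ 18.028)
h(d, W) = d/(5 + √(W² + d²))² (h(d, W) = d/((√(d² + W²) + 5)²) = d/((√(W² + d²) + 5)²) = d/((5 + √(W² + d²))²) = d/(5 + √(W² + d²))²)
O*h(-4, -7) - 1*6985 = (5*√13)*(-4/(5 + √((-7)² + (-4)²))²) - 1*6985 = (5*√13)*(-4/(5 + √(49 + 16))²) - 6985 = (5*√13)*(-4/(5 + √65)²) - 6985 = -20*√13/(5 + √65)² - 6985 = -6985 - 20*√13/(5 + √65)²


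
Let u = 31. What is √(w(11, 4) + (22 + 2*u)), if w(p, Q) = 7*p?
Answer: √161 ≈ 12.689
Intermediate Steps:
√(w(11, 4) + (22 + 2*u)) = √(7*11 + (22 + 2*31)) = √(77 + (22 + 62)) = √(77 + 84) = √161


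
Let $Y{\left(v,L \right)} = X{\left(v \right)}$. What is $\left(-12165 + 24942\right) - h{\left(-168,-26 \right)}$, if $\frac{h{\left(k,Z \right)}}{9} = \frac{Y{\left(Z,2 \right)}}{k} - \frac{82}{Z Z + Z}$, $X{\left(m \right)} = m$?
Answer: $\frac{116268357}{9100} \approx 12777.0$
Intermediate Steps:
$Y{\left(v,L \right)} = v$
$h{\left(k,Z \right)} = - \frac{738}{Z + Z^{2}} + \frac{9 Z}{k}$ ($h{\left(k,Z \right)} = 9 \left(\frac{Z}{k} - \frac{82}{Z Z + Z}\right) = 9 \left(\frac{Z}{k} - \frac{82}{Z^{2} + Z}\right) = 9 \left(\frac{Z}{k} - \frac{82}{Z + Z^{2}}\right) = 9 \left(- \frac{82}{Z + Z^{2}} + \frac{Z}{k}\right) = - \frac{738}{Z + Z^{2}} + \frac{9 Z}{k}$)
$\left(-12165 + 24942\right) - h{\left(-168,-26 \right)} = \left(-12165 + 24942\right) - \frac{9 \left(\left(-26\right)^{2} + \left(-26\right)^{3} - -13776\right)}{\left(-26\right) \left(-168\right) \left(1 - 26\right)} = 12777 - 9 \left(- \frac{1}{26}\right) \left(- \frac{1}{168}\right) \frac{1}{-25} \left(676 - 17576 + 13776\right) = 12777 - 9 \left(- \frac{1}{26}\right) \left(- \frac{1}{168}\right) \left(- \frac{1}{25}\right) \left(-3124\right) = 12777 - \frac{2343}{9100} = \frac{116268357}{9100}$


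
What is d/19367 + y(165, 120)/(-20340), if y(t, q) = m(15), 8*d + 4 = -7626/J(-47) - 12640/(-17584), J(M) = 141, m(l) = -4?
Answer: -1766164423/10173698330670 ≈ -0.00017360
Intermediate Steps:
d = -740785/103306 (d = -½ + (-7626/141 - 12640/(-17584))/8 = -½ + (-7626*1/141 - 12640*(-1/17584))/8 = -½ + (-2542/47 + 790/1099)/8 = -½ + (⅛)*(-2756528/51653) = -½ - 344566/51653 = -740785/103306 ≈ -7.1708)
y(t, q) = -4
d/19367 + y(165, 120)/(-20340) = -740785/103306/19367 - 4/(-20340) = -740785/103306*1/19367 - 4*(-1/20340) = -740785/2000727302 + 1/5085 = -1766164423/10173698330670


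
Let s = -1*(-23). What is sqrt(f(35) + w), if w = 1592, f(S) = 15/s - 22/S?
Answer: sqrt(1031671095)/805 ≈ 39.900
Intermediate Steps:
s = 23
f(S) = 15/23 - 22/S
sqrt(f(35) + w) = sqrt((15/23 - 22/35) + 1592) = sqrt(19/805 + 1592) = sqrt(1281579/805) = sqrt(1031671095)/805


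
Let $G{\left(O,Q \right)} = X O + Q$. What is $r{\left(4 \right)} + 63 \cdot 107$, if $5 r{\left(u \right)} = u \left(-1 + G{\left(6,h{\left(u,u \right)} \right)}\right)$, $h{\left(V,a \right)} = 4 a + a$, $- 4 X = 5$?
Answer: $\frac{33751}{5} \approx 6750.2$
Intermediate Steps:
$X = - \frac{5}{4}$ ($X = \left(- \frac{1}{4}\right) 5 = - \frac{5}{4} \approx -1.25$)
$h{\left(V,a \right)} = 5 a$
$G{\left(O,Q \right)} = Q - \frac{5 O}{4}$ ($G{\left(O,Q \right)} = - \frac{5 O}{4} + Q = Q - \frac{5 O}{4}$)
$r{\left(u \right)} = \frac{u \left(- \frac{17}{2} + 5 u\right)}{5}$ ($r{\left(u \right)} = \frac{u \left(-1 + \left(5 u - \frac{15}{2}\right)\right)}{5} = \frac{u \left(-1 + \left(- \frac{15}{2} + 5 u\right)\right)}{5} = \frac{u \left(- \frac{17}{2} + 5 u\right)}{5}$)
$r{\left(4 \right)} + 63 \cdot 107 = \frac{1}{10} \cdot 4 \left(-17 + 10 \cdot 4\right) + 63 \cdot 107 = \frac{1}{10} \cdot 4 \left(-17 + 40\right) + 6741 = \frac{1}{10} \cdot 4 \cdot 23 + 6741 = \frac{46}{5} + 6741 = \frac{33751}{5}$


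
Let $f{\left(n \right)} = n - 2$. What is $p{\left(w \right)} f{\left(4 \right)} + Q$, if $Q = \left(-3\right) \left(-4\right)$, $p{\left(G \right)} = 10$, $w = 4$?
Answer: $32$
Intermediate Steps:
$f{\left(n \right)} = -2 + n$ ($f{\left(n \right)} = n - 2 = -2 + n$)
$Q = 12$
$p{\left(w \right)} f{\left(4 \right)} + Q = 10 \left(-2 + 4\right) + 12 = 10 \cdot 2 + 12 = 20 + 12 = 32$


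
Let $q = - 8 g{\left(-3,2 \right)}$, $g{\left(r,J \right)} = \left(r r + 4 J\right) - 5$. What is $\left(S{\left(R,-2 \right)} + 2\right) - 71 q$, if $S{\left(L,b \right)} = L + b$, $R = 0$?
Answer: $6816$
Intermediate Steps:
$g{\left(r,J \right)} = -5 + r^{2} + 4 J$ ($g{\left(r,J \right)} = \left(r^{2} + 4 J\right) - 5 = -5 + r^{2} + 4 J$)
$q = -96$ ($q = - 8 \left(-5 + \left(-3\right)^{2} + 4 \cdot 2\right) = - 8 \left(-5 + 9 + 8\right) = \left(-8\right) 12 = -96$)
$\left(S{\left(R,-2 \right)} + 2\right) - 71 q = \left(\left(0 - 2\right) + 2\right) - -6816 = \left(-2 + 2\right) + 6816 = 0 + 6816 = 6816$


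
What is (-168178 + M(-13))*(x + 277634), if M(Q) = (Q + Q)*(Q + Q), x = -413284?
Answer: 22721646300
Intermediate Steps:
M(Q) = 4*Q² (M(Q) = (2*Q)*(2*Q) = 4*Q²)
(-168178 + M(-13))*(x + 277634) = (-168178 + 4*(-13)²)*(-413284 + 277634) = (-168178 + 4*169)*(-135650) = (-168178 + 676)*(-135650) = -167502*(-135650) = 22721646300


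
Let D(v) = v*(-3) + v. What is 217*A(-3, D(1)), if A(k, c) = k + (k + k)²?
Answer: 7161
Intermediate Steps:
D(v) = -2*v (D(v) = -3*v + v = -2*v)
A(k, c) = k + 4*k² (A(k, c) = k + (2*k)² = k + 4*k²)
217*A(-3, D(1)) = 217*(-3*(1 + 4*(-3))) = 217*(-3*(1 - 12)) = 217*(-3*(-11)) = 217*33 = 7161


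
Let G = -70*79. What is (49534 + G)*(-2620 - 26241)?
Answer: -1269999444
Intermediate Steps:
G = -5530
(49534 + G)*(-2620 - 26241) = (49534 - 5530)*(-2620 - 26241) = 44004*(-28861) = -1269999444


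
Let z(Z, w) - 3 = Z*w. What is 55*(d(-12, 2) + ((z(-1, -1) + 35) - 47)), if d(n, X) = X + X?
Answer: -220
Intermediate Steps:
z(Z, w) = 3 + Z*w
d(n, X) = 2*X
55*(d(-12, 2) + ((z(-1, -1) + 35) - 47)) = 55*(2*2 + (((3 - 1*(-1)) + 35) - 47)) = 55*(4 + (((3 + 1) + 35) - 47)) = 55*(4 + ((4 + 35) - 47)) = 55*(4 + (39 - 47)) = 55*(4 - 8) = 55*(-4) = -220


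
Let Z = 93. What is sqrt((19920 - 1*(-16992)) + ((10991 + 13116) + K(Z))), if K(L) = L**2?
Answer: 2*sqrt(17417) ≈ 263.95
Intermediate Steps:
sqrt((19920 - 1*(-16992)) + ((10991 + 13116) + K(Z))) = sqrt((19920 - 1*(-16992)) + ((10991 + 13116) + 93**2)) = sqrt((19920 + 16992) + (24107 + 8649)) = sqrt(36912 + 32756) = sqrt(69668) = 2*sqrt(17417)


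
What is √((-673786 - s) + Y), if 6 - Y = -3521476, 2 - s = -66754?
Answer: 2*√695235 ≈ 1667.6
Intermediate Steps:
s = 66756 (s = 2 - 1*(-66754) = 2 + 66754 = 66756)
Y = 3521482 (Y = 6 - 1*(-3521476) = 6 + 3521476 = 3521482)
√((-673786 - s) + Y) = √((-673786 - 1*66756) + 3521482) = √((-673786 - 66756) + 3521482) = √(-740542 + 3521482) = √2780940 = 2*√695235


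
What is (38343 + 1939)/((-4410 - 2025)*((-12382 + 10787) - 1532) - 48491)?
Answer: 20141/10036877 ≈ 0.0020067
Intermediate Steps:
(38343 + 1939)/((-4410 - 2025)*((-12382 + 10787) - 1532) - 48491) = 40282/(-6435*(-1595 - 1532) - 48491) = 40282/(-6435*(-3127) - 48491) = 40282/(20122245 - 48491) = 40282/20073754 = 40282*(1/20073754) = 20141/10036877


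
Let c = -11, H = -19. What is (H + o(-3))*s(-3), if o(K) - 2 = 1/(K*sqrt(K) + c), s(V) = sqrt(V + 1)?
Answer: (-188*sqrt(2) - 51*I*sqrt(6))/(-11*I + 3*sqrt(3)) ≈ -0.049652 - 24.147*I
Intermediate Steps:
s(V) = sqrt(1 + V)
o(K) = 2 + 1/(-11 + K**(3/2)) (o(K) = 2 + 1/(K*sqrt(K) - 11) = 2 + 1/(K**(3/2) - 11) = 2 + 1/(-11 + K**(3/2)))
(H + o(-3))*s(-3) = (-19 + (-21 + 2*(-3)**(3/2))/(-11 + (-3)**(3/2)))*sqrt(1 - 3) = (-19 + (-21 + 2*(-3*I*sqrt(3)))/(-11 - 3*I*sqrt(3)))*sqrt(-2) = (-19 + (-21 - 6*I*sqrt(3))/(-11 - 3*I*sqrt(3)))*(I*sqrt(2)) = I*sqrt(2)*(-19 + (-21 - 6*I*sqrt(3))/(-11 - 3*I*sqrt(3)))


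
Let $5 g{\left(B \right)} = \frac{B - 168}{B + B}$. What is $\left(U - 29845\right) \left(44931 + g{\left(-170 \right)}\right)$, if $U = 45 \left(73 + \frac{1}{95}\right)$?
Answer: $- \frac{19272624424489}{16150} \approx -1.1934 \cdot 10^{9}$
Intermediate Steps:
$g{\left(B \right)} = \frac{-168 + B}{10 B}$ ($g{\left(B \right)} = \frac{\left(B - 168\right) \frac{1}{B + B}}{5} = \frac{\left(-168 + B\right) \frac{1}{2 B}}{5} = \frac{\frac{1}{2} \frac{1}{B} \left(-168 + B\right)}{5} = \frac{-168 + B}{10 B}$)
$U = \frac{62424}{19}$ ($U = 45 \left(73 + \frac{1}{95}\right) = 45 \cdot \frac{6936}{95} = \frac{62424}{19} \approx 3285.5$)
$\left(U - 29845\right) \left(44931 + g{\left(-170 \right)}\right) = \left(\frac{62424}{19} - 29845\right) \left(44931 + \frac{-168 - 170}{10 \left(-170\right)}\right) = - \frac{504631 \left(44931 + \frac{1}{10} \left(- \frac{1}{170}\right) \left(-338\right)\right)}{19} = - \frac{504631 \left(44931 + \frac{169}{850}\right)}{19} = \left(- \frac{504631}{19}\right) \frac{38191519}{850} = - \frac{19272624424489}{16150}$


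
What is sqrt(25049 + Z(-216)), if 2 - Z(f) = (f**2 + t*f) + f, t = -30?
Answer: 31*I*sqrt(29) ≈ 166.94*I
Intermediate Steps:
Z(f) = 2 - f**2 + 29*f (Z(f) = 2 - ((f**2 - 30*f) + f) = 2 - (f**2 - 29*f) = 2 + (-f**2 + 29*f) = 2 - f**2 + 29*f)
sqrt(25049 + Z(-216)) = sqrt(25049 + (2 - 1*(-216)**2 + 29*(-216))) = sqrt(25049 + (2 - 1*46656 - 6264)) = sqrt(25049 + (2 - 46656 - 6264)) = sqrt(25049 - 52918) = sqrt(-27869) = 31*I*sqrt(29)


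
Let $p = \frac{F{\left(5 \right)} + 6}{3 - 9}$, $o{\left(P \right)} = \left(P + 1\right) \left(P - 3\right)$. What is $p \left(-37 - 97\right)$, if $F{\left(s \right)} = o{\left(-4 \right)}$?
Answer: $603$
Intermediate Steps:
$o{\left(P \right)} = \left(1 + P\right) \left(-3 + P\right)$
$F{\left(s \right)} = 21$ ($F{\left(s \right)} = -3 + \left(-4\right)^{2} - -8 = -3 + 16 + 8 = 21$)
$p = - \frac{9}{2}$ ($p = \frac{21 + 6}{3 - 9} = \frac{27}{-6} = 27 \left(- \frac{1}{6}\right) = - \frac{9}{2} \approx -4.5$)
$p \left(-37 - 97\right) = - \frac{9 \left(-37 - 97\right)}{2} = \left(- \frac{9}{2}\right) \left(-134\right) = 603$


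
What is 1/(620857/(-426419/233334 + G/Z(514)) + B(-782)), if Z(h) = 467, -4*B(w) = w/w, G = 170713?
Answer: 158536037876/270572010231115 ≈ 0.00058593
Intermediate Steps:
B(w) = -1/4 (B(w) = -w/(4*w) = -1/4*1 = -1/4)
1/(620857/(-426419/233334 + G/Z(514)) + B(-782)) = 1/(620857/(-426419/233334 + 170713/467) - 1/4) = 1/(620857/(39634009469/108966978) - 1/4) = 1/(620857*(108966978/39634009469) - 1/4) = 1/(67652911060146/39634009469 - 1/4) = 1/(270572010231115/158536037876) = 158536037876/270572010231115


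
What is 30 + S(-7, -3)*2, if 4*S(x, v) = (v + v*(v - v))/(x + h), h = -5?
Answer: 241/8 ≈ 30.125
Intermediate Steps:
S(x, v) = v/(4*(-5 + x)) (S(x, v) = ((v + v*(v - v))/(x - 5))/4 = ((v + v*0)/(-5 + x))/4 = ((v + 0)/(-5 + x))/4 = (v/(-5 + x))/4 = v/(4*(-5 + x)))
30 + S(-7, -3)*2 = 30 + ((1/4)*(-3)/(-5 - 7))*2 = 30 + ((1/4)*(-3)/(-12))*2 = 30 + ((1/4)*(-3)*(-1/12))*2 = 30 + (1/16)*2 = 30 + 1/8 = 241/8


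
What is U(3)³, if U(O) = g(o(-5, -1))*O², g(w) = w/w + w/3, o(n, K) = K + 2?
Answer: 1728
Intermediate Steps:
o(n, K) = 2 + K
g(w) = 1 + w/3 (g(w) = 1 + w*(⅓) = 1 + w/3)
U(O) = 4*O²/3 (U(O) = (1 + (2 - 1)/3)*O² = (1 + (⅓)*1)*O² = (1 + ⅓)*O² = 4*O²/3)
U(3)³ = ((4/3)*3²)³ = ((4/3)*9)³ = 12³ = 1728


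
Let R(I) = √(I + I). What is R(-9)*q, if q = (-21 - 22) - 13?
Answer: -168*I*√2 ≈ -237.59*I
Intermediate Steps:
R(I) = √2*√I (R(I) = √(2*I) = √2*√I)
q = -56 (q = -43 - 13 = -56)
R(-9)*q = (√2*√(-9))*(-56) = (√2*(3*I))*(-56) = (3*I*√2)*(-56) = -168*I*√2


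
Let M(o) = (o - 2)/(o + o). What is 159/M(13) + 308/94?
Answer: 195992/517 ≈ 379.09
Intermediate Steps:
M(o) = (-2 + o)/(2*o) (M(o) = (-2 + o)/((2*o)) = (-2 + o)*(1/(2*o)) = (-2 + o)/(2*o))
159/M(13) + 308/94 = 159/(((½)*(-2 + 13)/13)) + 308/94 = 159/(((½)*(1/13)*11)) + 308*(1/94) = 159/(11/26) + 154/47 = 159*(26/11) + 154/47 = 4134/11 + 154/47 = 195992/517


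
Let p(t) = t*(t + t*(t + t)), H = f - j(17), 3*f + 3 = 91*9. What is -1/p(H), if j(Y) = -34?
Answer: -1/57398868 ≈ -1.7422e-8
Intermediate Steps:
f = 272 (f = -1 + (91*9)/3 = -1 + (⅓)*819 = -1 + 273 = 272)
H = 306 (H = 272 - 1*(-34) = 272 + 34 = 306)
p(t) = t*(t + 2*t²) (p(t) = t*(t + t*(2*t)) = t*(t + 2*t²))
-1/p(H) = -1/(306²*(1 + 2*306)) = -1/(93636*(1 + 612)) = -1/(93636*613) = -1/57398868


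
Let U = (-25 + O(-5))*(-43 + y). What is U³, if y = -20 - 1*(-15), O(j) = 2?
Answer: 1345572864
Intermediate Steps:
y = -5 (y = -20 + 15 = -5)
U = 1104 (U = (-25 + 2)*(-43 - 5) = -23*(-48) = 1104)
U³ = 1104³ = 1345572864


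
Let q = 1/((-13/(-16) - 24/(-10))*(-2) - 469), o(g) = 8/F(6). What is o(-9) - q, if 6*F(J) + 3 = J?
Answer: 304312/19017 ≈ 16.002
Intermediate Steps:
F(J) = -½ + J/6
o(g) = 16 (o(g) = 8/(-½ + (⅙)*6) = 8/(-½ + 1) = 8/(½) = 8*2 = 16)
q = -40/19017 (q = 1/((-13*(-1/16) - 24*(-⅒))*(-2) - 469) = 1/((13/16 + 12/5)*(-2) - 469) = 1/((257/80)*(-2) - 469) = 1/(-257/40 - 469) = 1/(-19017/40) = -40/19017 ≈ -0.0021034)
o(-9) - q = 16 - 1*(-40/19017) = 16 + 40/19017 = 304312/19017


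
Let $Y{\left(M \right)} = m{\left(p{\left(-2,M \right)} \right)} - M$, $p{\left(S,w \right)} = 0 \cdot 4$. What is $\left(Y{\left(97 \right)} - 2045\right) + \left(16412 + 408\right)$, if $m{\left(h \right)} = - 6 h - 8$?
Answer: $14670$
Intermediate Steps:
$p{\left(S,w \right)} = 0$
$m{\left(h \right)} = -8 - 6 h$
$Y{\left(M \right)} = -8 - M$ ($Y{\left(M \right)} = \left(-8 - 0\right) - M = \left(-8 + 0\right) - M = -8 - M$)
$\left(Y{\left(97 \right)} - 2045\right) + \left(16412 + 408\right) = \left(\left(-8 - 97\right) - 2045\right) + \left(16412 + 408\right) = \left(\left(-8 - 97\right) - 2045\right) + 16820 = \left(-105 - 2045\right) + 16820 = -2150 + 16820 = 14670$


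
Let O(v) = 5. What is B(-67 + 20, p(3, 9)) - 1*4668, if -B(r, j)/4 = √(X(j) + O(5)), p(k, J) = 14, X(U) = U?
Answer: -4668 - 4*√19 ≈ -4685.4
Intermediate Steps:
B(r, j) = -4*√(5 + j) (B(r, j) = -4*√(j + 5) = -4*√(5 + j))
B(-67 + 20, p(3, 9)) - 1*4668 = -4*√(5 + 14) - 1*4668 = -4*√19 - 4668 = -4668 - 4*√19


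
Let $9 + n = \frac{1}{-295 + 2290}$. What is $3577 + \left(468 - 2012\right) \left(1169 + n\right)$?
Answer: $- \frac{3565990229}{1995} \approx -1.7875 \cdot 10^{6}$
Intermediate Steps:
$n = - \frac{17954}{1995}$ ($n = -9 + \frac{1}{-295 + 2290} = -9 + \frac{1}{1995} = - \frac{17954}{1995} \approx -8.9995$)
$3577 + \left(468 - 2012\right) \left(1169 + n\right) = 3577 + \left(468 - 2012\right) \left(1169 - \frac{17954}{1995}\right) = 3577 - \frac{3573126344}{1995} = - \frac{3565990229}{1995}$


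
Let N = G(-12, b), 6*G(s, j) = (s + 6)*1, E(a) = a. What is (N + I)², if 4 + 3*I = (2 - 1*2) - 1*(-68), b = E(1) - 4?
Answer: 3721/9 ≈ 413.44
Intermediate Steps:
b = -3 (b = 1 - 4 = -3)
G(s, j) = 1 + s/6 (G(s, j) = ((s + 6)*1)/6 = ((6 + s)*1)/6 = (6 + s)/6 = 1 + s/6)
I = 64/3 (I = -4/3 + ((2 - 1*2) - 1*(-68))/3 = -4/3 + ((2 - 2) + 68)/3 = -4/3 + (0 + 68)/3 = -4/3 + (⅓)*68 = -4/3 + 68/3 = 64/3 ≈ 21.333)
N = -1 (N = 1 + (⅙)*(-12) = 1 - 2 = -1)
(N + I)² = (-1 + 64/3)² = (61/3)² = 3721/9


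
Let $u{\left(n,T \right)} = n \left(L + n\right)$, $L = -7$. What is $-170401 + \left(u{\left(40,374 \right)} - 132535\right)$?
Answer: $-301616$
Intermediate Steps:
$u{\left(n,T \right)} = n \left(-7 + n\right)$
$-170401 + \left(u{\left(40,374 \right)} - 132535\right) = -170401 - \left(132535 - 40 \left(-7 + 40\right)\right) = -170401 + \left(40 \cdot 33 - 132535\right) = -170401 + \left(1320 - 132535\right) = -170401 - 131215 = -301616$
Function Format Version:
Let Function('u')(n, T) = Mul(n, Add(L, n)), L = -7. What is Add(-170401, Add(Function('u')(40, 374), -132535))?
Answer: -301616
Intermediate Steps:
Function('u')(n, T) = Mul(n, Add(-7, n))
Add(-170401, Add(Function('u')(40, 374), -132535)) = Add(-170401, Add(Mul(40, Add(-7, 40)), -132535)) = Add(-170401, Add(Mul(40, 33), -132535)) = Add(-170401, Add(1320, -132535)) = Add(-170401, -131215) = -301616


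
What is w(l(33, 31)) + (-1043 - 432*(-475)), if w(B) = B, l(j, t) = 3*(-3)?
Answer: 204148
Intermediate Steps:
l(j, t) = -9
w(l(33, 31)) + (-1043 - 432*(-475)) = -9 + (-1043 - 432*(-475)) = -9 + (-1043 + 205200) = -9 + 204157 = 204148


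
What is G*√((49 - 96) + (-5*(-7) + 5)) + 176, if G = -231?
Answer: 176 - 231*I*√7 ≈ 176.0 - 611.17*I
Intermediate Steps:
G*√((49 - 96) + (-5*(-7) + 5)) + 176 = -231*√((49 - 96) + (-5*(-7) + 5)) + 176 = -231*√(-47 + (35 + 5)) + 176 = -231*√(-47 + 40) + 176 = -231*I*√7 + 176 = 176 - 231*I*√7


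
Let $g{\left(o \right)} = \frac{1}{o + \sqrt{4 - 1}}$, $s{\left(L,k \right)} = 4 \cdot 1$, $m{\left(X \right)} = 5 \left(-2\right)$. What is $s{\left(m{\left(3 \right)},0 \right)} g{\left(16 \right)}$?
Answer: $\frac{64}{253} - \frac{4 \sqrt{3}}{253} \approx 0.22558$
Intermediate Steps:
$m{\left(X \right)} = -10$
$s{\left(L,k \right)} = 4$
$g{\left(o \right)} = \frac{1}{o + \sqrt{3}}$
$s{\left(m{\left(3 \right)},0 \right)} g{\left(16 \right)} = \frac{4}{16 + \sqrt{3}}$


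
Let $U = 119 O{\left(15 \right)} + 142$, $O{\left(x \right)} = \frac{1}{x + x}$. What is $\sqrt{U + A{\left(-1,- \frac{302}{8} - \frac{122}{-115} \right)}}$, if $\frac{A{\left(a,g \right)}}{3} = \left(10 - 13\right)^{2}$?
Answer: $\frac{\sqrt{155670}}{30} \approx 13.152$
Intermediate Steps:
$O{\left(x \right)} = \frac{1}{2 x}$
$A{\left(a,g \right)} = 27$ ($A{\left(a,g \right)} = 3 \left(10 - 13\right)^{2} = 3 \left(-3\right)^{2} = 3 \cdot 9 = 27$)
$U = \frac{4379}{30}$ ($U = 119 \frac{1}{2 \cdot 15} + 142 = 119 \cdot \frac{1}{2} \cdot \frac{1}{15} + 142 = 119 \cdot \frac{1}{30} + 142 = \frac{119}{30} + 142 = \frac{4379}{30} \approx 145.97$)
$\sqrt{U + A{\left(-1,- \frac{302}{8} - \frac{122}{-115} \right)}} = \sqrt{\frac{4379}{30} + 27} = \sqrt{\frac{5189}{30}} = \frac{\sqrt{155670}}{30}$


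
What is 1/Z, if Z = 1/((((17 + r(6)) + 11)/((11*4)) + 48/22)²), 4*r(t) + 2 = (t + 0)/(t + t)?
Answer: 978121/123904 ≈ 7.8942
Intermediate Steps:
r(t) = -3/8 (r(t) = -½ + ((t + 0)/(t + t))/4 = -½ + (t/((2*t)))/4 = -½ + (t*(1/(2*t)))/4 = -½ + (¼)*(½) = -½ + ⅛ = -3/8)
Z = 123904/978121 (Z = 1/((((17 - 3/8) + 11)/((11*4)) + 48/22)²) = 1/(((133/8 + 11)/44 + 48*(1/22))²) = 1/(((221/8)*(1/44) + 24/11)²) = 1/((221/352 + 24/11)²) = 1/((989/352)²) = 1/(978121/123904) = 123904/978121 ≈ 0.12668)
1/Z = 1/(123904/978121) = 978121/123904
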